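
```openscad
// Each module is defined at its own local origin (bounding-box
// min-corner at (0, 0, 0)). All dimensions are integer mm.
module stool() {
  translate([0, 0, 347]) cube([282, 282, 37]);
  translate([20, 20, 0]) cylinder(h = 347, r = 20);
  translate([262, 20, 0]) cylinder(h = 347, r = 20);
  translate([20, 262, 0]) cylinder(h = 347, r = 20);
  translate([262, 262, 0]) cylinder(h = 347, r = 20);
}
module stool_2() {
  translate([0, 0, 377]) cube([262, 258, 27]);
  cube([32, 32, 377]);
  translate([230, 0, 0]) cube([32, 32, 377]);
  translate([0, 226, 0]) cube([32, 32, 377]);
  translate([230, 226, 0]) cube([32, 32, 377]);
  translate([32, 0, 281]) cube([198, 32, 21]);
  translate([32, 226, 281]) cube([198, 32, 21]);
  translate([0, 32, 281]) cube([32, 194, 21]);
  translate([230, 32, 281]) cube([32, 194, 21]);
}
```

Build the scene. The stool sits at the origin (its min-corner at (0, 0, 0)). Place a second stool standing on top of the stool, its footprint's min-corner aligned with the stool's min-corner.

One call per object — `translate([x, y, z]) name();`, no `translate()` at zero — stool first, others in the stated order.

stool();
translate([0, 0, 384]) stool_2();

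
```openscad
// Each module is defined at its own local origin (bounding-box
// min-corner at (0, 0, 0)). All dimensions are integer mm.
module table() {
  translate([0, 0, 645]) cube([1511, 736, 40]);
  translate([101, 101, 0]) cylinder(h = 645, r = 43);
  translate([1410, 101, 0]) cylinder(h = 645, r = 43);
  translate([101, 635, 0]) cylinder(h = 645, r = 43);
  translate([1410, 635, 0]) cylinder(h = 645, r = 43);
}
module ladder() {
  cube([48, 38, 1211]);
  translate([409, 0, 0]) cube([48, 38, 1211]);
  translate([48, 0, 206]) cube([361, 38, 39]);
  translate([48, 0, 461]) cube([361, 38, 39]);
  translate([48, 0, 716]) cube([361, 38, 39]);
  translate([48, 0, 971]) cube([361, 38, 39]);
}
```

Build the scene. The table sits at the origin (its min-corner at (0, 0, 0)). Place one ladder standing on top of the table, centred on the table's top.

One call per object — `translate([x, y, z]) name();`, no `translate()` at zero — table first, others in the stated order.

table();
translate([527, 349, 685]) ladder();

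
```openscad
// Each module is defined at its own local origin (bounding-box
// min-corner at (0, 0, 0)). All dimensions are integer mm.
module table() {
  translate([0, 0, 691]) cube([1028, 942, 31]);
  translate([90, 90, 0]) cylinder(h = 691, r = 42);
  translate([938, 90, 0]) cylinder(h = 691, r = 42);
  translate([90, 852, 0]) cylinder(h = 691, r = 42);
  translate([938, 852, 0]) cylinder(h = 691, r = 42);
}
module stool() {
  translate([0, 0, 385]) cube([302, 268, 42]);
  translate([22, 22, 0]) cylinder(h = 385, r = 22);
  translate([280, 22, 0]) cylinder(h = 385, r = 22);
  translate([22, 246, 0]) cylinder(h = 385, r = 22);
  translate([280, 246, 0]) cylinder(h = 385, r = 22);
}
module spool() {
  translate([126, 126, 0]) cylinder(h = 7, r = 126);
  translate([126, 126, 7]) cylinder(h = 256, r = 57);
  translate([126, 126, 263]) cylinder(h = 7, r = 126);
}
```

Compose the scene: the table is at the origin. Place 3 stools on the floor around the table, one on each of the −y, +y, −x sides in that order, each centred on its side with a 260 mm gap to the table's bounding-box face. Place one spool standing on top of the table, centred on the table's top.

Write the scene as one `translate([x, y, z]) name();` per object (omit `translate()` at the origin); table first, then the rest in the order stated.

table();
translate([363, -528, 0]) stool();
translate([363, 1202, 0]) stool();
translate([-562, 337, 0]) stool();
translate([388, 345, 722]) spool();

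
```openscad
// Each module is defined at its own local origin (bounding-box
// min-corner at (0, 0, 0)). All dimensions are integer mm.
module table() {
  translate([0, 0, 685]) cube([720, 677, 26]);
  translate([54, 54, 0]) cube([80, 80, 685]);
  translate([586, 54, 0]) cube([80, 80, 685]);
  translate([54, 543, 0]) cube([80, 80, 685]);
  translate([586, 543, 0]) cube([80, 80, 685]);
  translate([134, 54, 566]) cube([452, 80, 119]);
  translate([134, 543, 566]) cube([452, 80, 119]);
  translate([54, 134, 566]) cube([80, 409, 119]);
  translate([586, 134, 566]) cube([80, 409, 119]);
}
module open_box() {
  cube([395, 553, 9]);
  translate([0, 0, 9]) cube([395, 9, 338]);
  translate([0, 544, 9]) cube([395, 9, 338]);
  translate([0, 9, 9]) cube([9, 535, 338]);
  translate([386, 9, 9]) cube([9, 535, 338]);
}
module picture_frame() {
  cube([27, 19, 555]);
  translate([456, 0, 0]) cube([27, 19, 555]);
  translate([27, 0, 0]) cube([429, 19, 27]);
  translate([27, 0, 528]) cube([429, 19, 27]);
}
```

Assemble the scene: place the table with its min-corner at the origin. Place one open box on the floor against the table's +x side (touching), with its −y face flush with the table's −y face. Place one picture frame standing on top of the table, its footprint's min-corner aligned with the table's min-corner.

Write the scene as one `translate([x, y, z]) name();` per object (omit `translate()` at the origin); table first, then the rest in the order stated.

table();
translate([720, 0, 0]) open_box();
translate([0, 0, 711]) picture_frame();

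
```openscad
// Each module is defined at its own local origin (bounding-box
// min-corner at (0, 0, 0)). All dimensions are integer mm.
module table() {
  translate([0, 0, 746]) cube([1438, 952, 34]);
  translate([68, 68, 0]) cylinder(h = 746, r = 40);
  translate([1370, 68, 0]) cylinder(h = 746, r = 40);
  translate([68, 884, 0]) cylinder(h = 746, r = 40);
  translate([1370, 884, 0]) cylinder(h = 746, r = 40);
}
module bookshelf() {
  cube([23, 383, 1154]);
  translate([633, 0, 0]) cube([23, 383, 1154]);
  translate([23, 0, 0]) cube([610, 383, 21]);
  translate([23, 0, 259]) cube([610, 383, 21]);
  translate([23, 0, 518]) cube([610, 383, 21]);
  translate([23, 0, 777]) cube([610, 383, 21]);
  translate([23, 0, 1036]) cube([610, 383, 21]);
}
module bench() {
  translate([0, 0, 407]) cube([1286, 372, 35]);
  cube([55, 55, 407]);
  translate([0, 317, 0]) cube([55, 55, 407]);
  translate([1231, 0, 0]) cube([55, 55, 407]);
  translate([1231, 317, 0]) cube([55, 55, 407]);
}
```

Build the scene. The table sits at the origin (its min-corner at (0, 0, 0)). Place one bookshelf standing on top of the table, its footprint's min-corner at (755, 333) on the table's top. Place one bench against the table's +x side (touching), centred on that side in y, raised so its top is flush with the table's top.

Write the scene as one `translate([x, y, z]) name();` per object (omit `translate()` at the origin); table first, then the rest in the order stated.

table();
translate([755, 333, 780]) bookshelf();
translate([1438, 290, 338]) bench();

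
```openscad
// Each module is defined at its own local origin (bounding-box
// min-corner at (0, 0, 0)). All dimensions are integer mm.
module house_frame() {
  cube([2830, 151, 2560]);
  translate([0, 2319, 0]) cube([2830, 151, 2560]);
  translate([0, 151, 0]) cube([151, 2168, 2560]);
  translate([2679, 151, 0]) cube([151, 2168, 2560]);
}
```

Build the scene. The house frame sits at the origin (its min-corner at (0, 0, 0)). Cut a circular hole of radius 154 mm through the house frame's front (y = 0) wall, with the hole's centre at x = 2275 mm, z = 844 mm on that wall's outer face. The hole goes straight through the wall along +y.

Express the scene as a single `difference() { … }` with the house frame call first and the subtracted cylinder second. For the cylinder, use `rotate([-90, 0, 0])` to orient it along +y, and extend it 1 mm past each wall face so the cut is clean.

difference() {
  house_frame();
  translate([2275, -1, 844]) rotate([-90, 0, 0]) cylinder(h = 153, r = 154);
}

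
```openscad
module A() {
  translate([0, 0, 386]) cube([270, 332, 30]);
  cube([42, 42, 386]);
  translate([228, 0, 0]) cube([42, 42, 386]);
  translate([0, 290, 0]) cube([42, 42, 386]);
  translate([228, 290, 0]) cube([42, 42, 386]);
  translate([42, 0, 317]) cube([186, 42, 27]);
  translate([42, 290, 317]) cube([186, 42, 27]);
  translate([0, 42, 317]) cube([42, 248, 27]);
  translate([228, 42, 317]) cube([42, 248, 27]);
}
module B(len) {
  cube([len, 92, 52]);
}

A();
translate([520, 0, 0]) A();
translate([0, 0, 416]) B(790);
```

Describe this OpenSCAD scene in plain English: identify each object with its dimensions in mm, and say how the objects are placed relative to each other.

A is a four-legged stool. The seat is a 270×332×30 mm slab whose top surface is at z = 416 mm; four square legs, each 42×42 mm in cross-section, run from the floor (z = 0) to the underside of the seat, each flush with a corner of the seat. Four stretchers, 42 mm wide and 27 mm tall, connect adjacent legs with their undersides at z = 317 mm, each running between the inner faces of the legs it joins and aligned with the legs' outer faces on the other axis.

B is a rectangular beam 790 mm long (x), 92 mm deep (y), 52 mm thick (z).

The beam spans the tops of two stools placed 250 mm apart, resting at z = 416 mm.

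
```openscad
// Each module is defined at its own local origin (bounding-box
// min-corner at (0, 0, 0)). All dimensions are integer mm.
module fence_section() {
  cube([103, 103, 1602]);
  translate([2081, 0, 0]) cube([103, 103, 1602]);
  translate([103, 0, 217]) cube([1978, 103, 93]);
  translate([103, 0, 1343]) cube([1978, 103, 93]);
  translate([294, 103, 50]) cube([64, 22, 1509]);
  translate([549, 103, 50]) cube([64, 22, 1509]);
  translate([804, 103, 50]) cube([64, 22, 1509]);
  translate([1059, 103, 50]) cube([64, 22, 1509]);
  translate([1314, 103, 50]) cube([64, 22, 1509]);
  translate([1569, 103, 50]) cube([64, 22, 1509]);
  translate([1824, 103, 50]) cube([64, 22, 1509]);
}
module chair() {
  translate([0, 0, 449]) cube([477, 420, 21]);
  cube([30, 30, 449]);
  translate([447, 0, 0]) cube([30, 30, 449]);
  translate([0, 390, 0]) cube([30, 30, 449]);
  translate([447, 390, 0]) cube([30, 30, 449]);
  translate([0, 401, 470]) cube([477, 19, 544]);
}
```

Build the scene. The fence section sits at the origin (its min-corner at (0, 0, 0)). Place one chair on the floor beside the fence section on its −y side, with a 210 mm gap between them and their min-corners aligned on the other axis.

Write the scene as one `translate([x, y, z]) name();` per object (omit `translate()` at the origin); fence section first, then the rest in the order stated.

fence_section();
translate([0, -630, 0]) chair();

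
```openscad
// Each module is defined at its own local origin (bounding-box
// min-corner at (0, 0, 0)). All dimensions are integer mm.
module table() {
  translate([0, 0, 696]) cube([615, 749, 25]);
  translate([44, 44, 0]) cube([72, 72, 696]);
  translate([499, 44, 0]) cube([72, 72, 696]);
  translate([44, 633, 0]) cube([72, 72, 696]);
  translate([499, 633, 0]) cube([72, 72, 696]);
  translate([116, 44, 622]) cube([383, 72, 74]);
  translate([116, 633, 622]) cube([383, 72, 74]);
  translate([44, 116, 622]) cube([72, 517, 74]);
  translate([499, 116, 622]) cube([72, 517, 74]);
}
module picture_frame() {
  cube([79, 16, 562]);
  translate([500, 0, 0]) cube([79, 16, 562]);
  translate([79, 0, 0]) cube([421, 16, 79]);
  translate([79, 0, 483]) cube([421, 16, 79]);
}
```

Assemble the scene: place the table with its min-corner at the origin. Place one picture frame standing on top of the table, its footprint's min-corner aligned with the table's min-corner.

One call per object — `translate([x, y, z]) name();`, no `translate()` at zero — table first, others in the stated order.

table();
translate([0, 0, 721]) picture_frame();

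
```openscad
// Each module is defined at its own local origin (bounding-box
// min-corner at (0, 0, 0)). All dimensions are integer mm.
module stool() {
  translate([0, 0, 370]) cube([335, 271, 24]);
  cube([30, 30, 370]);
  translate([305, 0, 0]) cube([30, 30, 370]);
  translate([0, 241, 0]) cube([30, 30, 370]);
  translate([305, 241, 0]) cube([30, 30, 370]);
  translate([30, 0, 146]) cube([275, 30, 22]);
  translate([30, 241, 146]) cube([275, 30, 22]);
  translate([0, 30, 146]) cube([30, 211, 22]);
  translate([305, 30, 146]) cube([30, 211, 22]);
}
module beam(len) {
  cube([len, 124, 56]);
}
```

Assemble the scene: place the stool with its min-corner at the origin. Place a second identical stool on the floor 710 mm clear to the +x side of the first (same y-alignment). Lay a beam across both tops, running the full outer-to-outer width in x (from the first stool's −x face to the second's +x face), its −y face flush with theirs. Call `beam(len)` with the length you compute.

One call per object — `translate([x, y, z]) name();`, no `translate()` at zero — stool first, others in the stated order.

stool();
translate([1045, 0, 0]) stool();
translate([0, 0, 394]) beam(1380);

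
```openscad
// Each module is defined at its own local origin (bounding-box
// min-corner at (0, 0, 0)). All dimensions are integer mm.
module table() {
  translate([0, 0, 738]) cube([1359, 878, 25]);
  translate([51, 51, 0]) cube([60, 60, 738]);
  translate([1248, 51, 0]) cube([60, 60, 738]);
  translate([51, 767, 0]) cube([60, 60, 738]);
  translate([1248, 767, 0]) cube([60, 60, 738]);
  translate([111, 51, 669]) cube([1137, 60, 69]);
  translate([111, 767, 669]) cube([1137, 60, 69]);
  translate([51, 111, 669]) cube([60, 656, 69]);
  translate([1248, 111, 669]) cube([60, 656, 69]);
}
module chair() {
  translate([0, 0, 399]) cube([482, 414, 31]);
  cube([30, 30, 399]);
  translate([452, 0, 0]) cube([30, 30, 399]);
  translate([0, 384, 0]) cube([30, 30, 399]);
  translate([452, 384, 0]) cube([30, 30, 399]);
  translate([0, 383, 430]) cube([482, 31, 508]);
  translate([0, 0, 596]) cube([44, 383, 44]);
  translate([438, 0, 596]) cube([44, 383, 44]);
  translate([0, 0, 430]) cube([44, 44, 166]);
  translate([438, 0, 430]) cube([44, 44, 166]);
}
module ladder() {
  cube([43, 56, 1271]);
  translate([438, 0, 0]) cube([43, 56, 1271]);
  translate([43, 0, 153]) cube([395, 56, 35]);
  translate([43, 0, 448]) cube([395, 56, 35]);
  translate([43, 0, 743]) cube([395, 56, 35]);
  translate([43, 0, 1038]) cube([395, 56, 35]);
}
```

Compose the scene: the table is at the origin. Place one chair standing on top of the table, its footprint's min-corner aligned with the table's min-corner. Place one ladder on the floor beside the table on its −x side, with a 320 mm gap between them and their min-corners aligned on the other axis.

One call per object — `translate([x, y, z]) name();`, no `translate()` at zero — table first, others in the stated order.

table();
translate([0, 0, 763]) chair();
translate([-801, 0, 0]) ladder();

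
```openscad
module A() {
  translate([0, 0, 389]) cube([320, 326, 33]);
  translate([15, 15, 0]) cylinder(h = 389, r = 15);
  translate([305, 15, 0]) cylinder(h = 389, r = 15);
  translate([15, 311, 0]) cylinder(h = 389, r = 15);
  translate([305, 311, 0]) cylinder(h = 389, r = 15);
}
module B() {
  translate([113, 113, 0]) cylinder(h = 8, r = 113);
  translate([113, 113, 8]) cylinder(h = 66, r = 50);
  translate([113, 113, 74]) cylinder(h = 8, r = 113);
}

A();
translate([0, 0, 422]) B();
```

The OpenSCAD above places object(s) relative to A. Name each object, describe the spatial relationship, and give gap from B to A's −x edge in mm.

A is a stool. B is a spool. The spool is on top of the stool. The gap from the spool to the stool's −x edge is 0 mm.

The spool's min-x is at 0; the stool's min-x is 0; gap = 0 mm.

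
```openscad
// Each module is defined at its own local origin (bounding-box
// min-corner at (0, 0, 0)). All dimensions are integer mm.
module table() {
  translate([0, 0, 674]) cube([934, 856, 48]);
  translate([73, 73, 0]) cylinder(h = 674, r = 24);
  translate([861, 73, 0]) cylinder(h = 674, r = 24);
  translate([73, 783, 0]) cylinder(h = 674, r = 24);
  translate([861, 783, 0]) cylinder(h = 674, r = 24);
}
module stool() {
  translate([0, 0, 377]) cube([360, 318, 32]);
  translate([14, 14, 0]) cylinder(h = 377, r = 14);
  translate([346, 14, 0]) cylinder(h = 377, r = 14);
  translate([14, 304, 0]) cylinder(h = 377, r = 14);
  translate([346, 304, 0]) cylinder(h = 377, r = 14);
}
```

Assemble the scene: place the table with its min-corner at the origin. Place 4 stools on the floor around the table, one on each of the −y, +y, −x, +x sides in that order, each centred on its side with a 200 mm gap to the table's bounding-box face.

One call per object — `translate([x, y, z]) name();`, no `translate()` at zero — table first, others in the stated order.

table();
translate([287, -518, 0]) stool();
translate([287, 1056, 0]) stool();
translate([-560, 269, 0]) stool();
translate([1134, 269, 0]) stool();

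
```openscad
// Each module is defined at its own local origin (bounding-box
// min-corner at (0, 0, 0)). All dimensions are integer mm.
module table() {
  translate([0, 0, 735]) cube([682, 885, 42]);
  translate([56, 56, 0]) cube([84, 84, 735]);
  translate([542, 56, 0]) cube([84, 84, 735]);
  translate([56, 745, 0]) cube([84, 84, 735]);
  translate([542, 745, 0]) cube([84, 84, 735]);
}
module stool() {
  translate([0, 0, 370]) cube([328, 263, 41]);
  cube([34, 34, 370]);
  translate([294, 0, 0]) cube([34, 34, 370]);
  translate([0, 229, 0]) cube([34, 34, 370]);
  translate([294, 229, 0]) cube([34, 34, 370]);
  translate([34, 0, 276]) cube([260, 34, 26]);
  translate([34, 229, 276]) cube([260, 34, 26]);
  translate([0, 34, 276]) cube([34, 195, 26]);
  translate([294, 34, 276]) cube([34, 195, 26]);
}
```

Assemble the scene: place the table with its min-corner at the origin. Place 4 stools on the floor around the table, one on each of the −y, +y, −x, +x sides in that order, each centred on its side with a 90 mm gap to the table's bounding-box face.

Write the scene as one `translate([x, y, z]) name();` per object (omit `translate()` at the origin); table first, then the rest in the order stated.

table();
translate([177, -353, 0]) stool();
translate([177, 975, 0]) stool();
translate([-418, 311, 0]) stool();
translate([772, 311, 0]) stool();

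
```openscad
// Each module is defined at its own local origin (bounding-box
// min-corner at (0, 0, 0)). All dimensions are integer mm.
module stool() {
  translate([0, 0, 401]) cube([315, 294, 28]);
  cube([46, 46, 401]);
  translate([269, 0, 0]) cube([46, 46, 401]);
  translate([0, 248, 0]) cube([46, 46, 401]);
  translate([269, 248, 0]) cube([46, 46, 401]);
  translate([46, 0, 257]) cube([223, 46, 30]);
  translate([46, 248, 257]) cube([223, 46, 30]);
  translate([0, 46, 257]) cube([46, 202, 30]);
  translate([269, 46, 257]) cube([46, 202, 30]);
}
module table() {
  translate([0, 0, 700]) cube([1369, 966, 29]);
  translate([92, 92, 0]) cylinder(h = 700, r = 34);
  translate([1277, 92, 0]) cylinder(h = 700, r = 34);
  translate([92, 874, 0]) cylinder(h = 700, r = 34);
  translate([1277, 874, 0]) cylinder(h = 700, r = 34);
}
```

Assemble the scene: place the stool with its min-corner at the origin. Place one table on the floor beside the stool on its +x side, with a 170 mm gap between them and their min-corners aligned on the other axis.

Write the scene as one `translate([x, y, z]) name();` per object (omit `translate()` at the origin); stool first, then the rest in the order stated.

stool();
translate([485, 0, 0]) table();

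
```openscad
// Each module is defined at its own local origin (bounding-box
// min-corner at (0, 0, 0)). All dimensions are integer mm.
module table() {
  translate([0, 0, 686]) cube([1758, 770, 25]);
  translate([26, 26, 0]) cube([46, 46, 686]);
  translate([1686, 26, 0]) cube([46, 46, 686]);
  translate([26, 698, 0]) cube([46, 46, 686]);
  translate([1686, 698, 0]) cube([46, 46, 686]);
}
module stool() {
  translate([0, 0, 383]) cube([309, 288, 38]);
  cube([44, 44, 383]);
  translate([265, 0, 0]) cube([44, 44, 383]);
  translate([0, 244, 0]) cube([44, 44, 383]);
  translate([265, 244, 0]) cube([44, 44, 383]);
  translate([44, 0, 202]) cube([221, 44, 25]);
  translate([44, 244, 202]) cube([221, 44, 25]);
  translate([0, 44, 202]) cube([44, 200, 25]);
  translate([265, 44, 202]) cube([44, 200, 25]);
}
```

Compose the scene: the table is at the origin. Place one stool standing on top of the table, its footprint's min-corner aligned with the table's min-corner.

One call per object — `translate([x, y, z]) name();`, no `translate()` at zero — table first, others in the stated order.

table();
translate([0, 0, 711]) stool();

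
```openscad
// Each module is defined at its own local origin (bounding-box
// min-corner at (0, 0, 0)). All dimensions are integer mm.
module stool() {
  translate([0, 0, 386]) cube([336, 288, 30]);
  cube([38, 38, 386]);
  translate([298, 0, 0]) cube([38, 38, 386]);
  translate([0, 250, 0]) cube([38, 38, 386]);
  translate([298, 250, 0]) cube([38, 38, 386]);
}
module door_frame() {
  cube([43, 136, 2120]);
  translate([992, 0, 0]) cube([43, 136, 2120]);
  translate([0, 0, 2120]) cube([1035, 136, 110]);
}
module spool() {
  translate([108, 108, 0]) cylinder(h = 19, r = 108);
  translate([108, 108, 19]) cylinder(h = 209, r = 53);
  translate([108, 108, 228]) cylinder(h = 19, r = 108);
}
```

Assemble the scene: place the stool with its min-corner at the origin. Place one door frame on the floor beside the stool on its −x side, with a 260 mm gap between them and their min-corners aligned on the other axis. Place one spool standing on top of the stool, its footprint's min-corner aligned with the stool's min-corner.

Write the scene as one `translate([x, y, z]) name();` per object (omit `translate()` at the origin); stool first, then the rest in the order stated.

stool();
translate([-1295, 0, 0]) door_frame();
translate([0, 0, 416]) spool();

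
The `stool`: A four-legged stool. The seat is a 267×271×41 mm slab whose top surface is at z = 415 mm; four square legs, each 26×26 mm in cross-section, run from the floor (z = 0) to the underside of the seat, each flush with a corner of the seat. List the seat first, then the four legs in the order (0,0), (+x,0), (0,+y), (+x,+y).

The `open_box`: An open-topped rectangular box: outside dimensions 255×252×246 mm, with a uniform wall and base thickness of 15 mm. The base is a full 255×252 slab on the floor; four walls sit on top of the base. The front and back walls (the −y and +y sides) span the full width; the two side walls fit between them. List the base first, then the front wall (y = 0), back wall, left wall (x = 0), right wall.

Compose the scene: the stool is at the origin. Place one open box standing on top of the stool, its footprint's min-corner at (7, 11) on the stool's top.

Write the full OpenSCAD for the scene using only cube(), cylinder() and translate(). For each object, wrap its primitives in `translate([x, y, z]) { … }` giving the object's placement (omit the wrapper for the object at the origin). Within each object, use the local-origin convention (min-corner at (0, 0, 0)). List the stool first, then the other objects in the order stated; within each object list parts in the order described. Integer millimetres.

translate([0, 0, 374]) cube([267, 271, 41]);
cube([26, 26, 374]);
translate([241, 0, 0]) cube([26, 26, 374]);
translate([0, 245, 0]) cube([26, 26, 374]);
translate([241, 245, 0]) cube([26, 26, 374]);
translate([7, 11, 415]) {
  cube([255, 252, 15]);
  translate([0, 0, 15]) cube([255, 15, 231]);
  translate([0, 237, 15]) cube([255, 15, 231]);
  translate([0, 15, 15]) cube([15, 222, 231]);
  translate([240, 15, 15]) cube([15, 222, 231]);
}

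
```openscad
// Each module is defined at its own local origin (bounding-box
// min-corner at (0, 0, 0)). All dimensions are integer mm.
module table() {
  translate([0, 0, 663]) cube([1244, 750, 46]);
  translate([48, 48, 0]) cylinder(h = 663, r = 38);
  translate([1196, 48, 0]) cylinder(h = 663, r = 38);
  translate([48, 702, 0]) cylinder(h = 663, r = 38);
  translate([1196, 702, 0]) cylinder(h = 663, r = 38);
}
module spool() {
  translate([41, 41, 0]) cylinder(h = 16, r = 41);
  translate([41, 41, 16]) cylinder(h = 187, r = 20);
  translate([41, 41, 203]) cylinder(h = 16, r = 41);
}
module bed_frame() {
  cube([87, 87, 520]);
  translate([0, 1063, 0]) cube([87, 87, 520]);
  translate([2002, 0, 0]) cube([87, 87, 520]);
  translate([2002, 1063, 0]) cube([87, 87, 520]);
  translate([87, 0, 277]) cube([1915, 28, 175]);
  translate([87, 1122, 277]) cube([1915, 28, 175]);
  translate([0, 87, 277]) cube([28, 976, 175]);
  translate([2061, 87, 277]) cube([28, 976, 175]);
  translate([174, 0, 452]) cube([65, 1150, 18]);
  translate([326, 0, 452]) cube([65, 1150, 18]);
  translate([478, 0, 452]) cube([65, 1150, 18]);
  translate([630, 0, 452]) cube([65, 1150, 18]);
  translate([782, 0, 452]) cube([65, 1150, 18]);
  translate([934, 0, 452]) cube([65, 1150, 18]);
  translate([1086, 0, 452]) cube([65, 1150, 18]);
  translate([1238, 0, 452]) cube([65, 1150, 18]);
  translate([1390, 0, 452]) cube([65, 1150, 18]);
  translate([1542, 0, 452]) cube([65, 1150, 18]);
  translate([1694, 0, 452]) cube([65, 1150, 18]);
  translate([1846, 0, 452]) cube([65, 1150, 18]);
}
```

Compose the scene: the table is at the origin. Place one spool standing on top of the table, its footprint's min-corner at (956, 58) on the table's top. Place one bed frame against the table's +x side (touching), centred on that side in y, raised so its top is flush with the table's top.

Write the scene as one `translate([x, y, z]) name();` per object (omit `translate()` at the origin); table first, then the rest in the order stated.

table();
translate([956, 58, 709]) spool();
translate([1244, -200, 189]) bed_frame();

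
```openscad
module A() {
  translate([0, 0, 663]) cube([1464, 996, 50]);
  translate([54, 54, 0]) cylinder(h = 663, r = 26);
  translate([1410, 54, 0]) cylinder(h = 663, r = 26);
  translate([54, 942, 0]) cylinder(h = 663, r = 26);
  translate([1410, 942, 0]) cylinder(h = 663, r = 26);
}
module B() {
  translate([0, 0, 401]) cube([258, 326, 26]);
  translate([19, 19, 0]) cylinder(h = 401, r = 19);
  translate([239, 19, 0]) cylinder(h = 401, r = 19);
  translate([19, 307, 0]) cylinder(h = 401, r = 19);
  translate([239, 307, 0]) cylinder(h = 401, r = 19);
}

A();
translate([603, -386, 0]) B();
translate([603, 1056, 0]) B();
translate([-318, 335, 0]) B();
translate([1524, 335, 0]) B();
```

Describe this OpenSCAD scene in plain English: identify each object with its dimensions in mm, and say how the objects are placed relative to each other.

A is a table: top 1464 mm (x) × 996 mm (y), 50 mm thick, upper face at z = 713 mm, on four round legs of 52 mm diameter, each leg's bounding box inset 28 mm from the nearest pair of top edges, running from z = 0 to the bottom of the top.

B is a four-legged stool. The seat is a 258×326×26 mm slab whose top surface is at z = 427 mm; four round legs, each 38 mm in diameter, run from the floor (z = 0) to the underside of the seat, each leg's axis is inset half a diameter from the nearest pair of seat edges (so the leg's bounding box is flush with the corner).

Four stools sit around the table at the −y, +y, −x, +x sides.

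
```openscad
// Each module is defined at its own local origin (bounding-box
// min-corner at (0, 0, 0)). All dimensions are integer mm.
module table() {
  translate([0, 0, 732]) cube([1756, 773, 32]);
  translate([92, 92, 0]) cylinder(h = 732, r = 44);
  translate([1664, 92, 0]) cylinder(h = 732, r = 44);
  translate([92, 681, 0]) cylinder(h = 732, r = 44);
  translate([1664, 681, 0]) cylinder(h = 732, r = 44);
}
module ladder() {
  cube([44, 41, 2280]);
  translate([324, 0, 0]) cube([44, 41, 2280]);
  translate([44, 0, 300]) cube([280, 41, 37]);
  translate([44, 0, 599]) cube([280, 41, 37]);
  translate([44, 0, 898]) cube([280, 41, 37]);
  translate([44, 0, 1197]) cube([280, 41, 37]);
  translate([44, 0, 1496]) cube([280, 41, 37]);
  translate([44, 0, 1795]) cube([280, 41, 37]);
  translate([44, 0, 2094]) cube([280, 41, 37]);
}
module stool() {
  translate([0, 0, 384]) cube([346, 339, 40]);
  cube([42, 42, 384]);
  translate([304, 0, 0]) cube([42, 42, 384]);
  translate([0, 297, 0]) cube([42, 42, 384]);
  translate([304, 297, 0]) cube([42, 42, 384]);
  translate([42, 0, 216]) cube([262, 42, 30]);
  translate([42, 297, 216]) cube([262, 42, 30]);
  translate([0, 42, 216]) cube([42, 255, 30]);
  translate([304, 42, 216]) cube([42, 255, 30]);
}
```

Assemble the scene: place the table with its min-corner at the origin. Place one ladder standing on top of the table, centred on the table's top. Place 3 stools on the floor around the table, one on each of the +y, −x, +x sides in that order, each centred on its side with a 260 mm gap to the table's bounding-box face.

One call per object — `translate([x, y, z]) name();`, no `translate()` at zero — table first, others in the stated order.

table();
translate([694, 366, 764]) ladder();
translate([705, 1033, 0]) stool();
translate([-606, 217, 0]) stool();
translate([2016, 217, 0]) stool();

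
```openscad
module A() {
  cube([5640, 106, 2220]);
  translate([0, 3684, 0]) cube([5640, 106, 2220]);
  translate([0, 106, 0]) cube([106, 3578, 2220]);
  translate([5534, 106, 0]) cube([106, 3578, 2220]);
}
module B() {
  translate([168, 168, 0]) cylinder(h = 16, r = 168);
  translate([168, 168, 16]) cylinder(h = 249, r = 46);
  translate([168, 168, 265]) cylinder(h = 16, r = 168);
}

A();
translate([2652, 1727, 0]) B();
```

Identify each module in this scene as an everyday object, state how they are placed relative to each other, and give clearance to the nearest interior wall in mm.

A is a house frame. B is a spool. The spool sits inside the house frame, centred. The clearance to the nearest interior wall is 1621 mm.

Clearances: x = 2546, y = 1621; minimum 1621 mm.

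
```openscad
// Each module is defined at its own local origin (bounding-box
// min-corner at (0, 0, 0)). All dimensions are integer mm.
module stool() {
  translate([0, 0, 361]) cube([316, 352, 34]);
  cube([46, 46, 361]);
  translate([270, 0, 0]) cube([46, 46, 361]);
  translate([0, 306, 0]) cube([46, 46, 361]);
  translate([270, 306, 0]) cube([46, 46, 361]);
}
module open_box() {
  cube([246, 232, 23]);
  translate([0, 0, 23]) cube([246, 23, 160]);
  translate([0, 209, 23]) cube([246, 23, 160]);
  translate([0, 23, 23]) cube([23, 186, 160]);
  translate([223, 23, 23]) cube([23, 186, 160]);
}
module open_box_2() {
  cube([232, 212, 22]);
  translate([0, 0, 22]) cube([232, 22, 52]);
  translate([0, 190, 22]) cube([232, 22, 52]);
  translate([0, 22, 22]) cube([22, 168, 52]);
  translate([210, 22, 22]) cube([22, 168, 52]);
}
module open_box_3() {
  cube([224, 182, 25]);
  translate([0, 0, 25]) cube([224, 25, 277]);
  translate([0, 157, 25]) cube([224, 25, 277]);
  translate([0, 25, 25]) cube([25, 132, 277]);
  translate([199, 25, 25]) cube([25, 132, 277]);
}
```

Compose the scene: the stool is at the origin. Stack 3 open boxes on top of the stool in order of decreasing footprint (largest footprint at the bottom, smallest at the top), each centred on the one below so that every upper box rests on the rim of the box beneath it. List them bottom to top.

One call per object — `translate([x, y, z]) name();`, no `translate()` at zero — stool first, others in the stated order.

stool();
translate([35, 60, 395]) open_box();
translate([42, 70, 578]) open_box_2();
translate([46, 85, 652]) open_box_3();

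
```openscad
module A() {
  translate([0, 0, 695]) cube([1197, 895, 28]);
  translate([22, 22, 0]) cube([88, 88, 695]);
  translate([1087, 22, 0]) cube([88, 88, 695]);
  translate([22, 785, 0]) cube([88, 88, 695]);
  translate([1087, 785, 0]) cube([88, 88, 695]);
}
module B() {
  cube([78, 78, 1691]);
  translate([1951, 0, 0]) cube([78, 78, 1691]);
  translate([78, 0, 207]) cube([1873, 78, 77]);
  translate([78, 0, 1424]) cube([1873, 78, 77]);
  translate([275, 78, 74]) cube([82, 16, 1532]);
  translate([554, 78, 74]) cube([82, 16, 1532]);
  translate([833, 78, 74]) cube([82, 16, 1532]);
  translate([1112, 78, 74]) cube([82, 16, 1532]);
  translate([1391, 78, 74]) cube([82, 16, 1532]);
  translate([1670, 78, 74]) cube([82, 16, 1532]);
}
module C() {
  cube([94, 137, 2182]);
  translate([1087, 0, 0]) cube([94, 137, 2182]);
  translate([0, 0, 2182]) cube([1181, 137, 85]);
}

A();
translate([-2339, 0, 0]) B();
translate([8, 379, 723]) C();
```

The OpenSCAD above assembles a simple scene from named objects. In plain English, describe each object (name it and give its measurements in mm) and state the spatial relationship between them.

A is a rectangular dining table. The top is 1197×895×28 mm with its upper surface at z = 723 mm. It stands on four 88×88 mm square legs, each inset 22 mm from the nearest pair of top edges, running from the floor to the underside of the top.

B is a fence section. Two 78×78 mm posts, 1691 mm tall, stand on the floor with a clear span of 1873 mm between their inner faces. Two horizontal rails of 78×77 mm section span the gap between the posts with their undersides at z = 207 mm and z = 1424 mm, flush with the posts' −y face. 6 pickets, each 82 mm wide, 16 mm thick and 1532 mm tall, are fixed to the +y face of the rails with their bottoms at z = 74 mm, evenly spaced across the span with equal gaps (rounded down to the nearest mm) at the −x end and between each pair — any rounding remainder accumulates at the +x end.

C is a door frame. The clear opening is 993 mm wide and 2182 mm high. Two 94 mm wide jambs, 137 mm deep, stand either side of the opening from the floor to the top of the opening. A 85 mm thick head sits across the top of both jambs, spanning the full outside width of the frame.

The fence section is on the floor beside the table on its −x side. The door frame is on top of the table, centred.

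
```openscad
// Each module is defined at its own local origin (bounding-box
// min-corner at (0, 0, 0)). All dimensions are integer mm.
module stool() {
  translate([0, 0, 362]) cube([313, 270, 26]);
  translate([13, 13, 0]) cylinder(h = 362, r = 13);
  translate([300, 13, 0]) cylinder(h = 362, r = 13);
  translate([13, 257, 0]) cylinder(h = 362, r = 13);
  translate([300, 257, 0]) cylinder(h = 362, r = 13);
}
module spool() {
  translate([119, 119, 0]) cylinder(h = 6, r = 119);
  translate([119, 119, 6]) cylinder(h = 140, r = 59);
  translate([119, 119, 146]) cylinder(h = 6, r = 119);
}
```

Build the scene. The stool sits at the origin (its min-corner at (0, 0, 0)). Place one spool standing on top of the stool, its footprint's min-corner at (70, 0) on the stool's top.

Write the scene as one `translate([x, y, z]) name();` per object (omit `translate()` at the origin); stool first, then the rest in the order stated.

stool();
translate([70, 0, 388]) spool();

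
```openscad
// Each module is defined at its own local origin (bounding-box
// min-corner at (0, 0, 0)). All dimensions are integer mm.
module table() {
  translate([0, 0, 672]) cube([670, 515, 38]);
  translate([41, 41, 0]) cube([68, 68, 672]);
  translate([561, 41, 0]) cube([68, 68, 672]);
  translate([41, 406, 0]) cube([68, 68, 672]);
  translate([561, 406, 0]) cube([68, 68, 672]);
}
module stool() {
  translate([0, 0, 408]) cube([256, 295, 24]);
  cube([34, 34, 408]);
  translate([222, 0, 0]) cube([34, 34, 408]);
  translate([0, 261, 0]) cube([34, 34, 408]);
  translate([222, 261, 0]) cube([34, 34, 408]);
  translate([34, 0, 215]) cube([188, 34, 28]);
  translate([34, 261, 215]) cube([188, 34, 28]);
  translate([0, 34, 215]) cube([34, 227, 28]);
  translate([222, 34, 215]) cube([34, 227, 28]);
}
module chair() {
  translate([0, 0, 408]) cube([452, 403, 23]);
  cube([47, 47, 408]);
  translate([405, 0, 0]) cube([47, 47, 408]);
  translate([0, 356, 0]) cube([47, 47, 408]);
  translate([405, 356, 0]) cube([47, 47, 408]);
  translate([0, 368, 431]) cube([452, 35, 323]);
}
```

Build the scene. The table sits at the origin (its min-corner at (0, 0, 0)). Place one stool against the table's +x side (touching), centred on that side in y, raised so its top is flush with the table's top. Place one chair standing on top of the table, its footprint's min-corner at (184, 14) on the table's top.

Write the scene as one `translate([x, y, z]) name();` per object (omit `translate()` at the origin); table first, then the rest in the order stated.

table();
translate([670, 110, 278]) stool();
translate([184, 14, 710]) chair();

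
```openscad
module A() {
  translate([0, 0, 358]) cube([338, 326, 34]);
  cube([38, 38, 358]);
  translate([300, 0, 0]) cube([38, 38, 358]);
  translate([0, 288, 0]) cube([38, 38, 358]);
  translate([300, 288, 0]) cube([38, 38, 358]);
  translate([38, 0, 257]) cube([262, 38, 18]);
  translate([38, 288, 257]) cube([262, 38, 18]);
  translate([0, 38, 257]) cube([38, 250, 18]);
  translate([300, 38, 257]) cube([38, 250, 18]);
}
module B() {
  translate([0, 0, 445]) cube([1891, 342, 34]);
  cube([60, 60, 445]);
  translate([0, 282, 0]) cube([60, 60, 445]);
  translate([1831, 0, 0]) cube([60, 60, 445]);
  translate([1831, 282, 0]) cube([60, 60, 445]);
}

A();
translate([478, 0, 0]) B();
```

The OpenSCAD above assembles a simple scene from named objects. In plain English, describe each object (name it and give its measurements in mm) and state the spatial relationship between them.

A is a four-legged stool. The seat is 338×326 mm, 34 mm thick, top at z = 392 mm. It stands on four square legs, each 38×38 mm in cross-section, from z = 0 to the seat underside, each flush with a corner of the seat. Four stretchers, 38 mm wide and 18 mm tall, connect adjacent legs with their undersides at z = 257 mm, each running between the inner faces of the legs it joins and aligned with the legs' outer faces on the other axis.

B is a long wooden bench with a 1891 mm (x) × 342 mm (y) seat, 34 mm thick, its top surface 479 mm above the floor. Four 60 mm square legs at the seat corners, flush with the edges, run from z = 0 to the seat underside.

The bench is on the floor beside the stool on its +x side.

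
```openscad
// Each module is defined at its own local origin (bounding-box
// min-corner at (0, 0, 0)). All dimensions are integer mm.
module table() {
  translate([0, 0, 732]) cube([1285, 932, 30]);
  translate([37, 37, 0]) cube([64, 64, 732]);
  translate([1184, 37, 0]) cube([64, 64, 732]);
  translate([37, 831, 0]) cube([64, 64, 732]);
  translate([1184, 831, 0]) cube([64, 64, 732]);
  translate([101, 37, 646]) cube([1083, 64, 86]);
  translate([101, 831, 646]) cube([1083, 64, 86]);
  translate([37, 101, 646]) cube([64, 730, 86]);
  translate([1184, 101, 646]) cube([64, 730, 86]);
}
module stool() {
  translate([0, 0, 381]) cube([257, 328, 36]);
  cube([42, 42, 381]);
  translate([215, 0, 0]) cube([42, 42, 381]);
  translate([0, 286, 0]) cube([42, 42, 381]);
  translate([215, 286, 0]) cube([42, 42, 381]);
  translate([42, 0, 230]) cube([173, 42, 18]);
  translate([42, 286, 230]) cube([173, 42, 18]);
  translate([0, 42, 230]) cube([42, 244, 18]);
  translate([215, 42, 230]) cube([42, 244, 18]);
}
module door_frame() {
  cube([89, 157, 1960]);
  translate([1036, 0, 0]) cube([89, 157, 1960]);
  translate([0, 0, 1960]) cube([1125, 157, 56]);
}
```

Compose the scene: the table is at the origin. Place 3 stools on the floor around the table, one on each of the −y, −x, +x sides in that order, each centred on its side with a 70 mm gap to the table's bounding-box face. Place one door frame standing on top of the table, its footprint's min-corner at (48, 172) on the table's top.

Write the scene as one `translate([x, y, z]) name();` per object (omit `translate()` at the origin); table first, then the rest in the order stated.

table();
translate([514, -398, 0]) stool();
translate([-327, 302, 0]) stool();
translate([1355, 302, 0]) stool();
translate([48, 172, 762]) door_frame();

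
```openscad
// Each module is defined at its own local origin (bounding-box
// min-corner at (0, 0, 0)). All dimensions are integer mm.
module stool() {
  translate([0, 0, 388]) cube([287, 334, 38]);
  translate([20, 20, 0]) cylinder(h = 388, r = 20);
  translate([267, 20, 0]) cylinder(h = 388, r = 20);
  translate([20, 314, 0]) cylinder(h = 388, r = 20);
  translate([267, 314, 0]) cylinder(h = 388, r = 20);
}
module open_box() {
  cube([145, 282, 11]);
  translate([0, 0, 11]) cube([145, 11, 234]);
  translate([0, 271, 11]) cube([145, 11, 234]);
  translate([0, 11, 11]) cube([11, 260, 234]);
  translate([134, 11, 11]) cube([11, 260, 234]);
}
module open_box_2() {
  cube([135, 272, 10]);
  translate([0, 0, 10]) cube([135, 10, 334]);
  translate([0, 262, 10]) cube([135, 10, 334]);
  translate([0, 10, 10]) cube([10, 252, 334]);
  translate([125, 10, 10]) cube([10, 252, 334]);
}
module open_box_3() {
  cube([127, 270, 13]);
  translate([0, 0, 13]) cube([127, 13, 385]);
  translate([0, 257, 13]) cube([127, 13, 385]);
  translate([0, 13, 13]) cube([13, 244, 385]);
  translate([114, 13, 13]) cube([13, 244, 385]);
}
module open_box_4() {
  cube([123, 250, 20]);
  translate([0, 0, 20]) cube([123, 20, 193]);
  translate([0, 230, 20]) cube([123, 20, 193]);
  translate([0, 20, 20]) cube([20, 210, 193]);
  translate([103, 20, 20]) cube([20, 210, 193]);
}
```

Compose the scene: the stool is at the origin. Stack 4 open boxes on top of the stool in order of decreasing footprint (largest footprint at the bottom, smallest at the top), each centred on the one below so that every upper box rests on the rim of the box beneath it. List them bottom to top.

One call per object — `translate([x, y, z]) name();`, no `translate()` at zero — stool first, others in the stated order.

stool();
translate([71, 26, 426]) open_box();
translate([76, 31, 671]) open_box_2();
translate([80, 32, 1015]) open_box_3();
translate([82, 42, 1413]) open_box_4();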